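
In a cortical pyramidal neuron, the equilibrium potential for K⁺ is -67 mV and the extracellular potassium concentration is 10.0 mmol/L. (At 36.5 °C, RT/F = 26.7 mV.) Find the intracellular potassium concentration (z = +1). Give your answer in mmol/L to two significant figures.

120 mmol/L

Nernst: E = (26.7/1) · ln([out]/[in]), so ln([out]/[in]) = -67.0 × 1 / 26.7 = -2.5094.
[out]/[in] = e^(-2.5094) = 0.08132.
[in] = 10.0 / 0.08132 = 123 mmol/L.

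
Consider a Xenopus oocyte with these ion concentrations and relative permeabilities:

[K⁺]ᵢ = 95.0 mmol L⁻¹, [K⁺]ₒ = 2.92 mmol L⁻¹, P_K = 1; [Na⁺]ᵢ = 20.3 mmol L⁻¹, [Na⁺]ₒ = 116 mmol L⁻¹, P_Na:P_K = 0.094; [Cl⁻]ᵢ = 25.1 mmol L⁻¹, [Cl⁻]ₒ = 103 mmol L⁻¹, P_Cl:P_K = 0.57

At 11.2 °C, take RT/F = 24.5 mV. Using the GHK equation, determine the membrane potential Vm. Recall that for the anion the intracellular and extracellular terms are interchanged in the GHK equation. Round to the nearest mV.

-42 mV

Vm = 24.5 · ln[(Σ P·[cation]ₒ + Σ P·[anion]ᵢ) / (Σ P·[cation]ᵢ + Σ P·[anion]ₒ)]
Numerator = 1×2.92 + 0.094×116 + 0.57×25.1 = 28.13
Denominator = 1×95.0 + 0.094×20.3 + 0.57×103 = 155.6
Vm = 24.5 · ln(0.18077) = 24.5 × (-1.7105) = -41.91 mV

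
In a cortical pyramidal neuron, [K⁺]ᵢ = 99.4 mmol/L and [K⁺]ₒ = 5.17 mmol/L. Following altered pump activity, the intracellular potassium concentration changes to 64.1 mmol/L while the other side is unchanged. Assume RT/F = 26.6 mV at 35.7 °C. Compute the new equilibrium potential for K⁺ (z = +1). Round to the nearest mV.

-67 mV

After the shift: [K⁺]_out = 5.17, [K⁺]_in = 64.1 mmol/L.
E_new = (26.6/1)·ln(5.17/64.1) = 26.60 · (-2.5176) = -66.97 mV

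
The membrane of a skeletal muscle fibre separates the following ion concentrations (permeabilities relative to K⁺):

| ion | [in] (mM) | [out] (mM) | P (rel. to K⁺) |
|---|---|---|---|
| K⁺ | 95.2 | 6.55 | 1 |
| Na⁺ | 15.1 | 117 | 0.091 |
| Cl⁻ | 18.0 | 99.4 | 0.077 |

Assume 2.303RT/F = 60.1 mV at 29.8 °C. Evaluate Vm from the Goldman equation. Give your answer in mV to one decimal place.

Vm = 60.1 · log₁₀[(Σ P·[cation]ₒ + Σ P·[anion]ᵢ) / (Σ P·[cation]ᵢ + Σ P·[anion]ₒ)]
Numerator = 1×6.55 + 0.091×117 + 0.077×18.0 = 18.58
Denominator = 1×95.2 + 0.091×15.1 + 0.077×99.4 = 104.2
Vm = 60.1 · log₁₀(0.17829) = 60.1 × (-0.7489) = -45.01 mV

-45.0 mV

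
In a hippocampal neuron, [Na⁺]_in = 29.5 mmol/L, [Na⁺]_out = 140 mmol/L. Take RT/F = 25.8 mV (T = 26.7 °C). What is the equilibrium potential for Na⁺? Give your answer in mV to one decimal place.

E = (25.8/z) · ln([Na⁺]_out/[Na⁺]_in) with z = +1.
= (25.8/1) · ln(140/29.5) = 25.80 · ln(4.746)
= 25.80 · (1.5573) = 40.18 mV

40.2 mV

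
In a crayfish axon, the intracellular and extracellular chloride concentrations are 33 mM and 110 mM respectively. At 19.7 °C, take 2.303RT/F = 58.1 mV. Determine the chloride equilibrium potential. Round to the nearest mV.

-30 mV

E = (58.1/z) · log₁₀([Cl⁻]_out/[Cl⁻]_in) with z = -1.
For an anion, dividing by z = -1 reverses the sign.
= (58.1/-1) · log₁₀(110/33) = -58.10 · log₁₀(3.333)
= -58.10 · (0.5229) = -30.38 mV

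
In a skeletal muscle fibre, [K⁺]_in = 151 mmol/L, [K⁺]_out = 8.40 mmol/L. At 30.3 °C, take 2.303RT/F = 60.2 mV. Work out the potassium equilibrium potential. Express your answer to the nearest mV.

E = (60.2/z) · log₁₀([K⁺]_out/[K⁺]_in) with z = +1.
= (60.2/1) · log₁₀(8.40/151) = 60.20 · log₁₀(0.05563)
= 60.20 · (-1.2547) = -75.53 mV

-76 mV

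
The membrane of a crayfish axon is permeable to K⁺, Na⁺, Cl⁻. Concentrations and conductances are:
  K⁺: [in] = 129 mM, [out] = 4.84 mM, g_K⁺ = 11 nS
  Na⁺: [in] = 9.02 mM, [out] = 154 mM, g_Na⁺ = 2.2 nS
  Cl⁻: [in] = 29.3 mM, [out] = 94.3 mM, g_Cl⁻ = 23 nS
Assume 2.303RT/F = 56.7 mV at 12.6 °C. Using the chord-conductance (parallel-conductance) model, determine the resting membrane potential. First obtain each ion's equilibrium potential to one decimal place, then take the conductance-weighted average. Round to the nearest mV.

E_K⁺ = (56.7/1)·log₁₀(4.84/129) = -80.8 mV
E_Na⁺ = (56.7/1)·log₁₀(154/9.02) = 69.9 mV
E_Cl⁻ = (56.7/-1)·log₁₀(94.3/29.3) = -28.8 mV
Vm = (Σ gᵢEᵢ)/(Σ gᵢ) = (11·-80.8 + 2.2·69.9 + 23·-28.8) / (11 + 2.2 + 23)
= -1397.42 / 36.2 = -38.60 mV

-39 mV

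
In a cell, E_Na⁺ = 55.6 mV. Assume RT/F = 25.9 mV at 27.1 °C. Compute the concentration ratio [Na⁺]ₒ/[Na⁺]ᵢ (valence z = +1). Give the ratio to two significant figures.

8.6

ln([out]/[in]) = E·z/(25.9) = 55.6 × 1 / 25.9 = 2.1467
[out]/[in] = e^(2.1467) = 8.557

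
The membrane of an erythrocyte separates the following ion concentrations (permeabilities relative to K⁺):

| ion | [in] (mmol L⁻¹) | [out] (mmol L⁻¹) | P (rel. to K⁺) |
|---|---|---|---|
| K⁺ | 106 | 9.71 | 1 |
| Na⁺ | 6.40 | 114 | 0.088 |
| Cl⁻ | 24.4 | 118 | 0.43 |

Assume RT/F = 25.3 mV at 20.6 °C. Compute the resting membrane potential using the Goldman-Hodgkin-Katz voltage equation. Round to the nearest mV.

-42 mV

Vm = 25.3 · ln[(Σ P·[cation]ₒ + Σ P·[anion]ᵢ) / (Σ P·[cation]ᵢ + Σ P·[anion]ₒ)]
Numerator = 1×9.71 + 0.088×114 + 0.43×24.4 = 30.23
Denominator = 1×106 + 0.088×6.40 + 0.43×118 = 157.3
Vm = 25.3 · ln(0.1922) = 25.3 × (-1.6492) = -41.72 mV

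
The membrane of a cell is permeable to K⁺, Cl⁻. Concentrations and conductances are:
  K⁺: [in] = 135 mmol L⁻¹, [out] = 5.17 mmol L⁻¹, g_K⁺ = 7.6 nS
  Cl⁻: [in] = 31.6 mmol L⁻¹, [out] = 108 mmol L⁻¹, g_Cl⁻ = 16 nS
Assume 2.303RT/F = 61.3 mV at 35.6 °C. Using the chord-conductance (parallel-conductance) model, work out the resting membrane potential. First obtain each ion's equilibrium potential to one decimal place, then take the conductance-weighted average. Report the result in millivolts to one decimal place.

E_K⁺ = (61.3/1)·log₁₀(5.17/135) = -86.9 mV
E_Cl⁻ = (61.3/-1)·log₁₀(108/31.6) = -32.7 mV
Vm = (Σ gᵢEᵢ)/(Σ gᵢ) = (7.6·-86.9 + 16·-32.7) / (7.6 + 16)
= -1183.64 / 23.6 = -50.15 mV

-50.2 mV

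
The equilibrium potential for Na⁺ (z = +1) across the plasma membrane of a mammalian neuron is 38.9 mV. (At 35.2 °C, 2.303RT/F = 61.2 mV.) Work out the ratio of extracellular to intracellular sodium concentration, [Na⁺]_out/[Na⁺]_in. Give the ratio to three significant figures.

4.32

log₁₀([out]/[in]) = E·z/(61.2) = 38.9 × 1 / 61.2 = 0.6356
[out]/[in] = 10^(0.6356) = 4.321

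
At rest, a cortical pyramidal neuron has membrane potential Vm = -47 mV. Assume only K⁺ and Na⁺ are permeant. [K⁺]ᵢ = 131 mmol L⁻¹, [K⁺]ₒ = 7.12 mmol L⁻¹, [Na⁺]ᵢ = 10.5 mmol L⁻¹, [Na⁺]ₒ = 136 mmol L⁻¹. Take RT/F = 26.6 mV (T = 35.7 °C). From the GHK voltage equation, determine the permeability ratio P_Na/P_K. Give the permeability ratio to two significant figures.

0.11

Let α = P_Na/P_K. GHK: Vm = 26.6·ln[(Kₒ + α·Naₒ)/(Kᵢ + α·Naᵢ)].
e^(Vm/26.6) = e^(-47.0/26.6) = 0.17086
So 0.17086·(Kᵢ + α·Naᵢ) = Kₒ + α·Naₒ → α = (0.17086·131.0 − 7.12) / (136.0 − 0.17086·10.5)
α = (22.38 − 7.12) / (136.0 − 1.794) = 15.26/134.2 = 0.1137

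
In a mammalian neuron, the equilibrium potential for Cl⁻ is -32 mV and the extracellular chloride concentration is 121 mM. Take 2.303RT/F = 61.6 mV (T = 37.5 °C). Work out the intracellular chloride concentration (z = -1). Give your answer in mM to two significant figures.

37 mM

Nernst: E = (61.6/-1) · log₁₀([out]/[in]), so log₁₀([out]/[in]) = -32.0 × -1 / 61.6 = 0.5195.
[out]/[in] = 10^(0.5195) = 3.307.
[in] = 121 / 3.307 = 36.59 mM.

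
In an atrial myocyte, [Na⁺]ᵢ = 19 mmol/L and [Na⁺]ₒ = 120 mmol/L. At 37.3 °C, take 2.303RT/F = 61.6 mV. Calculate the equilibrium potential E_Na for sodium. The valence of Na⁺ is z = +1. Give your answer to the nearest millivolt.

49 mV

E = (61.6/z) · log₁₀([Na⁺]_out/[Na⁺]_in) with z = +1.
= (61.6/1) · log₁₀(120/19) = 61.60 · log₁₀(6.316)
= 61.60 · (0.8004) = 49.31 mV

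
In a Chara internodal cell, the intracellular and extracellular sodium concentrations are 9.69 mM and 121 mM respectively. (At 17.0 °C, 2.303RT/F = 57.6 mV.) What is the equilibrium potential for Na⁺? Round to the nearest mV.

63 mV

E = (57.6/z) · log₁₀([Na⁺]_out/[Na⁺]_in) with z = +1.
= (57.6/1) · log₁₀(121/9.69) = 57.60 · log₁₀(12.49)
= 57.60 · (1.0965) = 63.16 mV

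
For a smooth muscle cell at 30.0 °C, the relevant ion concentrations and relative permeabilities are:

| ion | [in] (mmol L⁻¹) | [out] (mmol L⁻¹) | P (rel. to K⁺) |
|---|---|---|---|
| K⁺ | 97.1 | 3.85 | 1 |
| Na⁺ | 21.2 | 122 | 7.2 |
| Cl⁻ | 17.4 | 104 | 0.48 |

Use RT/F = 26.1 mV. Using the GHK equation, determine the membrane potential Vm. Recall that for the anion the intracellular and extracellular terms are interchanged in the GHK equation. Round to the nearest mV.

28 mV

Vm = 26.1 · ln[(Σ P·[cation]ₒ + Σ P·[anion]ᵢ) / (Σ P·[cation]ᵢ + Σ P·[anion]ₒ)]
Numerator = 1×3.85 + 7.2×122 + 0.48×17.4 = 890.6
Denominator = 1×97.1 + 7.2×21.2 + 0.48×104 = 299.7
Vm = 26.1 · ln(2.972) = 26.1 × (1.0892) = 28.43 mV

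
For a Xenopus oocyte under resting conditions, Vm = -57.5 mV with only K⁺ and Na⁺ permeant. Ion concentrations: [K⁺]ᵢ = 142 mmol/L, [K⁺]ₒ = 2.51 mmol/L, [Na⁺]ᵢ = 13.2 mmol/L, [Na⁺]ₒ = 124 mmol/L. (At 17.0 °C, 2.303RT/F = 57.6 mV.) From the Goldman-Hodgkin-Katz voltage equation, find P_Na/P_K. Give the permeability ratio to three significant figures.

Let α = P_Na/P_K. GHK: Vm = 57.6·log₁₀[(Kₒ + α·Naₒ)/(Kᵢ + α·Naᵢ)].
10^(Vm/57.6) = 10^(-57.5/57.6) = 0.1004
So 0.1004·(Kᵢ + α·Naᵢ) = Kₒ + α·Naₒ → α = (0.1004·142.0 − 2.51) / (124.0 − 0.1004·13.2)
α = (14.26 − 2.51) / (124.0 − 1.325) = 11.75/122.7 = 0.09576

0.0958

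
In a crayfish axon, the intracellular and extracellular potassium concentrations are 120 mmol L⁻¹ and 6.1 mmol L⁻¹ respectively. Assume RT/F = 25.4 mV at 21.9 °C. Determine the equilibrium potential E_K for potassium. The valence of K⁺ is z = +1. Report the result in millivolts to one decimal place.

E = (25.4/z) · ln([K⁺]_out/[K⁺]_in) with z = +1.
= (25.4/1) · ln(6.1/120) = 25.40 · ln(0.05083)
= 25.40 · (-2.9792) = -75.67 mV

-75.7 mV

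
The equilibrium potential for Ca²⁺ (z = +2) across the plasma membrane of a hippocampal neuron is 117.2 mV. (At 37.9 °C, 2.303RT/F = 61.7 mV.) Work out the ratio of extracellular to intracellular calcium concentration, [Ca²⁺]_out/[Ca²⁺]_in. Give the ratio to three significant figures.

6300

log₁₀([out]/[in]) = E·z/(61.7) = 117.2 × 2 / 61.7 = 3.7990
[out]/[in] = 10^(3.7990) = 6295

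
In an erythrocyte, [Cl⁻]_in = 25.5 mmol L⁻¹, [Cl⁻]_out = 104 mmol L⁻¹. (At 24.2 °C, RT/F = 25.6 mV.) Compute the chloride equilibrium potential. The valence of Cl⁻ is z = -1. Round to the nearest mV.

E = (25.6/z) · ln([Cl⁻]_out/[Cl⁻]_in) with z = -1.
For an anion, dividing by z = -1 reverses the sign.
= (25.6/-1) · ln(104/25.5) = -25.60 · ln(4.078)
= -25.60 · (1.4057) = -35.99 mV

-36 mV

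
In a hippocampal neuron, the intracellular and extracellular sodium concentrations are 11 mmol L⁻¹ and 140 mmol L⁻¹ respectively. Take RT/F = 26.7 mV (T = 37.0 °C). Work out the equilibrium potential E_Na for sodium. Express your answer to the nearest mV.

68 mV

E = (26.7/z) · ln([Na⁺]_out/[Na⁺]_in) with z = +1.
= (26.7/1) · ln(140/11) = 26.70 · ln(12.73)
= 26.70 · (2.5437) = 67.92 mV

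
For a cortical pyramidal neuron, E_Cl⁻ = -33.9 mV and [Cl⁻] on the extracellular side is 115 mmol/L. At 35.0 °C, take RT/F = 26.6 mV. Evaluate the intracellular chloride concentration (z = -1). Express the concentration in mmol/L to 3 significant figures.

32.2 mmol/L

Nernst: E = (26.6/-1) · ln([out]/[in]), so ln([out]/[in]) = -33.9 × -1 / 26.6 = 1.2744.
[out]/[in] = e^(1.2744) = 3.577.
[in] = 115 / 3.577 = 32.15 mmol/L.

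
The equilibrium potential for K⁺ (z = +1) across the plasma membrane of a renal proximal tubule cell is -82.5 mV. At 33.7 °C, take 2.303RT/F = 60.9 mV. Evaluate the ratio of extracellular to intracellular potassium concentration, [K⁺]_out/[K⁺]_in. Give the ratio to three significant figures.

log₁₀([out]/[in]) = E·z/(60.9) = -82.5 × 1 / 60.9 = -1.3547
[out]/[in] = 10^(-1.3547) = 0.04419

0.0442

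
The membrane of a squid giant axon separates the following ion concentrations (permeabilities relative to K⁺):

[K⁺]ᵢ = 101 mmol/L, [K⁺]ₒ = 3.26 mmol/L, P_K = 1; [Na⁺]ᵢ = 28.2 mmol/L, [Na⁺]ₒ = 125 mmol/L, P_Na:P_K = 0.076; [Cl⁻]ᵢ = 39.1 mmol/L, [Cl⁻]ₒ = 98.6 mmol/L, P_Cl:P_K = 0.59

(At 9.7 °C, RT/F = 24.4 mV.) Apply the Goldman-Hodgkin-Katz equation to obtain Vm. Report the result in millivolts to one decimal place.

Vm = 24.4 · ln[(Σ P·[cation]ₒ + Σ P·[anion]ᵢ) / (Σ P·[cation]ᵢ + Σ P·[anion]ₒ)]
Numerator = 1×3.26 + 0.076×125 + 0.59×39.1 = 35.83
Denominator = 1×101 + 0.076×28.2 + 0.59×98.6 = 161.3
Vm = 24.4 · ln(0.2221) = 24.4 × (-1.5046) = -36.71 mV

-36.7 mV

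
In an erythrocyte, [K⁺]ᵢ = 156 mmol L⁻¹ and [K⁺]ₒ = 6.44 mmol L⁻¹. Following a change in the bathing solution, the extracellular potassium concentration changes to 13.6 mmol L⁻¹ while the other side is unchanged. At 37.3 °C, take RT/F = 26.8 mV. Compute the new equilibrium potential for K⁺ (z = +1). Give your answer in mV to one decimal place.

-65.4 mV

After the shift: [K⁺]_out = 13.6, [K⁺]_in = 156 mmol L⁻¹.
E_new = (26.8/1)·ln(13.6/156) = 26.80 · (-2.4398) = -65.39 mV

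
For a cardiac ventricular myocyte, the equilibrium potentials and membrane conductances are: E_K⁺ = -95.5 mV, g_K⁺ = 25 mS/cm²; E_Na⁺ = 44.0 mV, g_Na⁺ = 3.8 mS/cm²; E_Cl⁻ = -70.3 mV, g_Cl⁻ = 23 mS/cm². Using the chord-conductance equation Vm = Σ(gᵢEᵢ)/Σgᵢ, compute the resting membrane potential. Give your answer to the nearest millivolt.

Σ gᵢEᵢ = 25·(-95.5) + 3.8·(44.0) + 23·(-70.3) = -3837.20
Σ gᵢ = 25 + 3.8 + 23 = 51.8
Vm = -3837.20 / 51.8 = -74.08 mV

-74 mV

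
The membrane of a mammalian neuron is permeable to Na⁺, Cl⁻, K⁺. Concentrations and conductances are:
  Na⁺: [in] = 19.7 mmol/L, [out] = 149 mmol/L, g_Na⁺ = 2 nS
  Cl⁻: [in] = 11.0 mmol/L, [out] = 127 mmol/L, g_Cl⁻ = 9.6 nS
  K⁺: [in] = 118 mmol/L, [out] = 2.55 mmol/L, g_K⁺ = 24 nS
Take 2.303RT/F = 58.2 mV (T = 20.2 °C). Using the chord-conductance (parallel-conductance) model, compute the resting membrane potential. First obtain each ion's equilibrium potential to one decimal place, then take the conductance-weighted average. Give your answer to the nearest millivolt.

E_Na⁺ = (58.2/1)·log₁₀(149/19.7) = 51.1 mV
E_Cl⁻ = (58.2/-1)·log₁₀(127/11.0) = -61.8 mV
E_K⁺ = (58.2/1)·log₁₀(2.55/118) = -96.9 mV
Vm = (Σ gᵢEᵢ)/(Σ gᵢ) = (2·51.1 + 9.6·-61.8 + 24·-96.9) / (2 + 9.6 + 24)
= -2816.68 / 35.6 = -79.12 mV

-79 mV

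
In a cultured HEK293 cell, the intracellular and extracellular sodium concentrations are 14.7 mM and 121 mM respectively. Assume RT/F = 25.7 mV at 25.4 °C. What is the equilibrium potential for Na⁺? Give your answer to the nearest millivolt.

E = (25.7/z) · ln([Na⁺]_out/[Na⁺]_in) with z = +1.
= (25.7/1) · ln(121/14.7) = 25.70 · ln(8.231)
= 25.70 · (2.1079) = 54.17 mV

54 mV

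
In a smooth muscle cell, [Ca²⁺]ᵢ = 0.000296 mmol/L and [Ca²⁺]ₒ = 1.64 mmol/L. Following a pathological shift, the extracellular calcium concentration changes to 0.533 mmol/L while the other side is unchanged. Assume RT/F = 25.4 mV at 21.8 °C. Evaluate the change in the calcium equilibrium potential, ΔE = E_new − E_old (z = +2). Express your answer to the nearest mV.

E_old = (25.4/2)·ln(1.64/0.000296) = 109.47 mV
E_new = (25.4/2)·ln(0.533/0.000296) = 95.20 mV
ΔE = 95.20 − (109.47) = -14.27 mV

-14 mV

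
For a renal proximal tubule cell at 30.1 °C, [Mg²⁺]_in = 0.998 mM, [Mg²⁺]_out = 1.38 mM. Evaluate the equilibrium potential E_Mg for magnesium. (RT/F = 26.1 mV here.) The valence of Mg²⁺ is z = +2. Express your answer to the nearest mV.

E = (26.1/z) · ln([Mg²⁺]_out/[Mg²⁺]_in) with z = +2.
= (26.1/2) · ln(1.38/0.998) = 13.05 · ln(1.383)
= 13.05 · (0.3241) = 4.23 mV

4 mV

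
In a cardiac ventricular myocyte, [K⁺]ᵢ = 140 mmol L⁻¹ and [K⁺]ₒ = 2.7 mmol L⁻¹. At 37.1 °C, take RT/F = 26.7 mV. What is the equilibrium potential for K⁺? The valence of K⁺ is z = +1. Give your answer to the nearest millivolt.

E = (26.7/z) · ln([K⁺]_out/[K⁺]_in) with z = +1.
= (26.7/1) · ln(2.7/140) = 26.70 · ln(0.01929)
= 26.70 · (-3.9484) = -105.42 mV

-105 mV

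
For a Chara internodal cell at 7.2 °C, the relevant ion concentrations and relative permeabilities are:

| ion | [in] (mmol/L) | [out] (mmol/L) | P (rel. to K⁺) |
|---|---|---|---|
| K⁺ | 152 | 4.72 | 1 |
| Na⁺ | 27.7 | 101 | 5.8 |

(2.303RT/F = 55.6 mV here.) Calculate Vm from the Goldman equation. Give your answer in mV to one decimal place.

15.4 mV

Vm = 55.6 · log₁₀[(Σ P·[cation]ₒ + Σ P·[anion]ᵢ) / (Σ P·[cation]ᵢ + Σ P·[anion]ₒ)]
Numerator = 1×4.72 + 5.8×101 = 590.5
Denominator = 1×152 + 5.8×27.7 = 312.7
Vm = 55.6 · log₁₀(1.8887) = 55.6 × (0.2762) = 15.35 mV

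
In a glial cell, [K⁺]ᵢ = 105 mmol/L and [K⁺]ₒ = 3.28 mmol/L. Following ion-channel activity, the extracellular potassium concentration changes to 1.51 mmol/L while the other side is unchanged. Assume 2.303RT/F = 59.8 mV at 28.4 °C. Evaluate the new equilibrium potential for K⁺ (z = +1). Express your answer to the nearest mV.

After the shift: [K⁺]_out = 1.51, [K⁺]_in = 105 mmol/L.
E_new = (59.8/1)·log₁₀(1.51/105) = 59.80 · (-1.8422) = -110.16 mV

-110 mV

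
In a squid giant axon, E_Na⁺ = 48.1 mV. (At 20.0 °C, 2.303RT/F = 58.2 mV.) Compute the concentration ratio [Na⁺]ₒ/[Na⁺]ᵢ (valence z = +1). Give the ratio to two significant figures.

6.7

log₁₀([out]/[in]) = E·z/(58.2) = 48.1 × 1 / 58.2 = 0.8265
[out]/[in] = 10^(0.8265) = 6.706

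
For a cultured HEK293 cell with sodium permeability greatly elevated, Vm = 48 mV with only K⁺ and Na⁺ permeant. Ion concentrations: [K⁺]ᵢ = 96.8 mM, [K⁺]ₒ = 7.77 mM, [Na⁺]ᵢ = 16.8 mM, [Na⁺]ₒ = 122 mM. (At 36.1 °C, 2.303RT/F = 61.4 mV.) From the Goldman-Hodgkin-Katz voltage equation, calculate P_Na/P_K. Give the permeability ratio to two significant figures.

Let α = P_Na/P_K. GHK: Vm = 61.4·log₁₀[(Kₒ + α·Naₒ)/(Kᵢ + α·Naᵢ)].
10^(Vm/61.4) = 10^(48.0/61.4) = 6.05
So 6.05·(Kᵢ + α·Naᵢ) = Kₒ + α·Naₒ → α = (6.05·96.8 − 7.77) / (122.0 − 6.05·16.8)
α = (585.6 − 7.77) / (122.0 − 101.6) = 577.9/20.36 = 28.38

28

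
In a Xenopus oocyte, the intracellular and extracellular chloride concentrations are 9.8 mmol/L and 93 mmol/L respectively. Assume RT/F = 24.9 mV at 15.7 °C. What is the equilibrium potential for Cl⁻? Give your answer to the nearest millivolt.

E = (24.9/z) · ln([Cl⁻]_out/[Cl⁻]_in) with z = -1.
For an anion, dividing by z = -1 reverses the sign.
= (24.9/-1) · ln(93/9.8) = -24.90 · ln(9.49)
= -24.90 · (2.2502) = -56.03 mV

-56 mV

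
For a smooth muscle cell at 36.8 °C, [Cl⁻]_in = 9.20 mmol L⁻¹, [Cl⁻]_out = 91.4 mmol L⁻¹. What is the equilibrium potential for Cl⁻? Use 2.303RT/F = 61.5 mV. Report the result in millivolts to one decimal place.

E = (61.5/z) · log₁₀([Cl⁻]_out/[Cl⁻]_in) with z = -1.
For an anion, dividing by z = -1 reverses the sign.
= (61.5/-1) · log₁₀(91.4/9.20) = -61.50 · log₁₀(9.935)
= -61.50 · (0.9972) = -61.33 mV

-61.3 mV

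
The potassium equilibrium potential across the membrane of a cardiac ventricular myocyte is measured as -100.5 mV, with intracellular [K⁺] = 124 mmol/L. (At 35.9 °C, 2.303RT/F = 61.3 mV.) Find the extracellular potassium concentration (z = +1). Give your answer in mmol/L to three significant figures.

2.84 mmol/L

Nernst: E = (61.3/1) · log₁₀([out]/[in]), so log₁₀([out]/[in]) = -100.5 × 1 / 61.3 = -1.6395.
[out]/[in] = 10^(-1.6395) = 0.02294.
[out] = 0.02294 × 124 = 2.844 mmol/L.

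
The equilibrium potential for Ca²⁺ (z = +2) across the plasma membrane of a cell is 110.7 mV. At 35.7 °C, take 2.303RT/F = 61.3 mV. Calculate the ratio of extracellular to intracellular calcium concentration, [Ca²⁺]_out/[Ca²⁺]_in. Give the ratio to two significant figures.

4100

log₁₀([out]/[in]) = E·z/(61.3) = 110.7 × 2 / 61.3 = 3.6117
[out]/[in] = 10^(3.6117) = 4090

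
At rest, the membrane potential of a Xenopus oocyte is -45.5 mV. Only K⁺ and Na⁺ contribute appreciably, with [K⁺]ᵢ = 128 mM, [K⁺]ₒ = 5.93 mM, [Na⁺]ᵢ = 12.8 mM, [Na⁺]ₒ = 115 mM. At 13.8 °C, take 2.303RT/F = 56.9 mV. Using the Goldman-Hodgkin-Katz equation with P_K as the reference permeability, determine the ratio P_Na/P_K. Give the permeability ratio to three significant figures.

0.127

Let α = P_Na/P_K. GHK: Vm = 56.9·log₁₀[(Kₒ + α·Naₒ)/(Kᵢ + α·Naᵢ)].
10^(Vm/56.9) = 10^(-45.5/56.9) = 0.15862
So 0.15862·(Kᵢ + α·Naᵢ) = Kₒ + α·Naₒ → α = (0.15862·128.0 − 5.93) / (115.0 − 0.15862·12.8)
α = (20.3 − 5.93) / (115.0 − 2.03) = 14.37/113 = 0.1272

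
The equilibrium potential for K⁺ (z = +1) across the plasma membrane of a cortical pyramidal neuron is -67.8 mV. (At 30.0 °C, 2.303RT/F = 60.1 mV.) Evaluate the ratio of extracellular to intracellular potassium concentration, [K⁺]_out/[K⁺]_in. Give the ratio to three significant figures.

log₁₀([out]/[in]) = E·z/(60.1) = -67.8 × 1 / 60.1 = -1.1281
[out]/[in] = 10^(-1.1281) = 0.07445

0.0745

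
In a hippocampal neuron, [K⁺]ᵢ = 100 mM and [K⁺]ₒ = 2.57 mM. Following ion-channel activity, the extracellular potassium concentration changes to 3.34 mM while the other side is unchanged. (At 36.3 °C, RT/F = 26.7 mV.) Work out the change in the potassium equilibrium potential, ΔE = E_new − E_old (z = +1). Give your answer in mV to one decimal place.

E_old = (26.7/1)·ln(2.57/100) = -97.76 mV
E_new = (26.7/1)·ln(3.34/100) = -90.76 mV
ΔE = -90.76 − (-97.76) = 7.00 mV

7.0 mV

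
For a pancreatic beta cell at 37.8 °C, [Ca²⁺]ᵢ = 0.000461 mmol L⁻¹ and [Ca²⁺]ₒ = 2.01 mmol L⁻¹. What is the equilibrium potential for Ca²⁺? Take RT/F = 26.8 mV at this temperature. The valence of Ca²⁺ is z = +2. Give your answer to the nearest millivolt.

112 mV

E = (26.8/z) · ln([Ca²⁺]_out/[Ca²⁺]_in) with z = +2.
= (26.8/2) · ln(2.01/0.000461) = 13.40 · ln(4360)
= 13.40 · (8.3802) = 112.30 mV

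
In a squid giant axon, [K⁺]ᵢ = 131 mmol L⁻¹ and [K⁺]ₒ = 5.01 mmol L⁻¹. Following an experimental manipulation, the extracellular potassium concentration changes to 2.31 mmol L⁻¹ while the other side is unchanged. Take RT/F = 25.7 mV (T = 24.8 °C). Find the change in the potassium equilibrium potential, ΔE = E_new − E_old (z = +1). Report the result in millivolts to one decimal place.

E_old = (25.7/1)·ln(5.01/131) = -83.88 mV
E_new = (25.7/1)·ln(2.31/131) = -103.78 mV
ΔE = -103.78 − (-83.88) = -19.90 mV

-19.9 mV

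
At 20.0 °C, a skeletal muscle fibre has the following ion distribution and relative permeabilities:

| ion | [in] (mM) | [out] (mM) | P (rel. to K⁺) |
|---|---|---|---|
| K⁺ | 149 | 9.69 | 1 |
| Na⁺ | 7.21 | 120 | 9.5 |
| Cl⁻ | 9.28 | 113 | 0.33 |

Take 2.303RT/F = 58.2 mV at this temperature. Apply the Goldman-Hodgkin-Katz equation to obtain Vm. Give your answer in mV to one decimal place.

Vm = 58.2 · log₁₀[(Σ P·[cation]ₒ + Σ P·[anion]ᵢ) / (Σ P·[cation]ᵢ + Σ P·[anion]ₒ)]
Numerator = 1×9.69 + 9.5×120 + 0.33×9.28 = 1153
Denominator = 1×149 + 9.5×7.21 + 0.33×113 = 254.8
Vm = 58.2 · log₁₀(4.5244) = 58.2 × (0.6556) = 38.15 mV

38.2 mV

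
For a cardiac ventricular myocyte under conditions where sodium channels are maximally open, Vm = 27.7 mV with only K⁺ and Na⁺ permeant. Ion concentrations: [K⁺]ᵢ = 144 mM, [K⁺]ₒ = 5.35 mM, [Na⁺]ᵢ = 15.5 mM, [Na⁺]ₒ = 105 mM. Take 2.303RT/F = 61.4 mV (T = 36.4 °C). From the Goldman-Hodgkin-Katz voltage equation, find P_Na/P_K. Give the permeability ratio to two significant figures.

Let α = P_Na/P_K. GHK: Vm = 61.4·log₁₀[(Kₒ + α·Naₒ)/(Kᵢ + α·Naᵢ)].
10^(Vm/61.4) = 10^(27.7/61.4) = 2.8258
So 2.8258·(Kᵢ + α·Naᵢ) = Kₒ + α·Naₒ → α = (2.8258·144.0 − 5.35) / (105.0 − 2.8258·15.5)
α = (406.9 − 5.35) / (105.0 − 43.8) = 401.6/61.2 = 6.561

6.6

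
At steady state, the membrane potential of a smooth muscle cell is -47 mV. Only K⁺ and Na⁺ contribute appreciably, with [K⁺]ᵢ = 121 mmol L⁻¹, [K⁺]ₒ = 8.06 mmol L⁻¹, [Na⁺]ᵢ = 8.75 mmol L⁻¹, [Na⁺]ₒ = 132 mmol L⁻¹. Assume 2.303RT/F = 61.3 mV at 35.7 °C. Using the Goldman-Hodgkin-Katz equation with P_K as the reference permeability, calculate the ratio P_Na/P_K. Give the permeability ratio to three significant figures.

Let α = P_Na/P_K. GHK: Vm = 61.3·log₁₀[(Kₒ + α·Naₒ)/(Kᵢ + α·Naᵢ)].
10^(Vm/61.3) = 10^(-47.0/61.3) = 0.17111
So 0.17111·(Kᵢ + α·Naᵢ) = Kₒ + α·Naₒ → α = (0.17111·121.0 − 8.06) / (132.0 − 0.17111·8.75)
α = (20.7 − 8.06) / (132.0 − 1.497) = 12.64/130.5 = 0.09689

0.0969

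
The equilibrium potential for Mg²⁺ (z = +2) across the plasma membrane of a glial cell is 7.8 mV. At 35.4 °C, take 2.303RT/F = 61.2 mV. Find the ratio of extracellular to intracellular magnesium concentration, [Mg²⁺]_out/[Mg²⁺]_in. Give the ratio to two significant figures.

log₁₀([out]/[in]) = E·z/(61.2) = 7.8 × 2 / 61.2 = 0.2549
[out]/[in] = 10^(0.2549) = 1.798

1.8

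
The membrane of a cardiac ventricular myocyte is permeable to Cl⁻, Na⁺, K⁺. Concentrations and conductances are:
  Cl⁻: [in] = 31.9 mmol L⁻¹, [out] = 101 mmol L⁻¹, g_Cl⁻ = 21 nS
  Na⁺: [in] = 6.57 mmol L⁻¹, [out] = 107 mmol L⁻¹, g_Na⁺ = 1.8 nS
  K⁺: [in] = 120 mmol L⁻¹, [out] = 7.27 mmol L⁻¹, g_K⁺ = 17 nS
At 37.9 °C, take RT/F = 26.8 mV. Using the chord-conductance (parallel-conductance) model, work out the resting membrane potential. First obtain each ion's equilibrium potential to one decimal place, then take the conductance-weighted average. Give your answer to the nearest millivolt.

-45 mV

E_Cl⁻ = (26.8/-1)·ln(101/31.9) = -30.9 mV
E_Na⁺ = (26.8/1)·ln(107/6.57) = 74.8 mV
E_K⁺ = (26.8/1)·ln(7.27/120) = -75.1 mV
Vm = (Σ gᵢEᵢ)/(Σ gᵢ) = (21·-30.9 + 1.8·74.8 + 17·-75.1) / (21 + 1.8 + 17)
= -1790.96 / 39.8 = -45.00 mV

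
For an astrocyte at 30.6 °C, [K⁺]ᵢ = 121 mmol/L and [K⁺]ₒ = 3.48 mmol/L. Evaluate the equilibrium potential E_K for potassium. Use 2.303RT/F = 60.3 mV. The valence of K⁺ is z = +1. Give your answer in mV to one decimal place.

E = (60.3/z) · log₁₀([K⁺]_out/[K⁺]_in) with z = +1.
= (60.3/1) · log₁₀(3.48/121) = 60.30 · log₁₀(0.02876)
= 60.30 · (-1.5412) = -92.93 mV

-92.9 mV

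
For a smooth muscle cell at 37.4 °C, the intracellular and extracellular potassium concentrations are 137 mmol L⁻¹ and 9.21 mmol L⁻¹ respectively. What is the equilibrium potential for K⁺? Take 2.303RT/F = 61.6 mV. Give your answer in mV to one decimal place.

-72.2 mV

E = (61.6/z) · log₁₀([K⁺]_out/[K⁺]_in) with z = +1.
= (61.6/1) · log₁₀(9.21/137) = 61.60 · log₁₀(0.06723)
= 61.60 · (-1.1725) = -72.22 mV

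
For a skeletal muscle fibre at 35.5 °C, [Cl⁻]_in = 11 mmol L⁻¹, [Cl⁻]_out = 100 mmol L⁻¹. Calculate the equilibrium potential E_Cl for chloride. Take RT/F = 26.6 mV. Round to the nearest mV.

E = (26.6/z) · ln([Cl⁻]_out/[Cl⁻]_in) with z = -1.
For an anion, dividing by z = -1 reverses the sign.
= (26.6/-1) · ln(100/11) = -26.60 · ln(9.091)
= -26.60 · (2.2073) = -58.71 mV

-59 mV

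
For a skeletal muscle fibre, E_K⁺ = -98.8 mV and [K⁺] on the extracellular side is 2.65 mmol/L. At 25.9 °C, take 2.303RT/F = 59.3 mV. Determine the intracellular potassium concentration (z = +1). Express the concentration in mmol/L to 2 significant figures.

Nernst: E = (59.3/1) · log₁₀([out]/[in]), so log₁₀([out]/[in]) = -98.8 × 1 / 59.3 = -1.6661.
[out]/[in] = 10^(-1.6661) = 0.02157.
[in] = 2.65 / 0.02157 = 122.8 mmol/L.

120 mmol/L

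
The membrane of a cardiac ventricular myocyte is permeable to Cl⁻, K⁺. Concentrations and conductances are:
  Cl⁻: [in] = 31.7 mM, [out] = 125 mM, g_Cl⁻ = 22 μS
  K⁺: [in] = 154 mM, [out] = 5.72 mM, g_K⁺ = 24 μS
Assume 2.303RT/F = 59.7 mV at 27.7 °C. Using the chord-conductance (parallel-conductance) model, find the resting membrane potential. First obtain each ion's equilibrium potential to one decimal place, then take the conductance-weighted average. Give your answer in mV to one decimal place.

-61.6 mV

E_Cl⁻ = (59.7/-1)·log₁₀(125/31.7) = -35.6 mV
E_K⁺ = (59.7/1)·log₁₀(5.72/154) = -85.4 mV
Vm = (Σ gᵢEᵢ)/(Σ gᵢ) = (22·-35.6 + 24·-85.4) / (22 + 24)
= -2832.80 / 46 = -61.58 mV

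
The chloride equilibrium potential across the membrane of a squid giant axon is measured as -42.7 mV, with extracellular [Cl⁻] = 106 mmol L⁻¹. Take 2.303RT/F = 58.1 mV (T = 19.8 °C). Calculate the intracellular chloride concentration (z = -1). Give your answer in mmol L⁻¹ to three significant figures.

19.5 mmol L⁻¹

Nernst: E = (58.1/-1) · log₁₀([out]/[in]), so log₁₀([out]/[in]) = -42.7 × -1 / 58.1 = 0.7349.
[out]/[in] = 10^(0.7349) = 5.432.
[in] = 106 / 5.432 = 19.51 mmol L⁻¹.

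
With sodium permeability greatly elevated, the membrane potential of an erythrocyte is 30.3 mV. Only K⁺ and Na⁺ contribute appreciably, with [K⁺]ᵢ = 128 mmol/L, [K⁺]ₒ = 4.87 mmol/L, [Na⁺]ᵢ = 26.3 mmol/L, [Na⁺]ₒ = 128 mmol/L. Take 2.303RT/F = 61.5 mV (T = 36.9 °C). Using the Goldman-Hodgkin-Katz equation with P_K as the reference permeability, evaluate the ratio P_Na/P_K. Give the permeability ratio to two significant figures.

8.5

Let α = P_Na/P_K. GHK: Vm = 61.5·log₁₀[(Kₒ + α·Naₒ)/(Kᵢ + α·Naᵢ)].
10^(Vm/61.5) = 10^(30.3/61.5) = 3.1094
So 3.1094·(Kᵢ + α·Naᵢ) = Kₒ + α·Naₒ → α = (3.1094·128.0 − 4.87) / (128.0 − 3.1094·26.3)
α = (398 − 4.87) / (128.0 − 81.78) = 393.1/46.22 = 8.506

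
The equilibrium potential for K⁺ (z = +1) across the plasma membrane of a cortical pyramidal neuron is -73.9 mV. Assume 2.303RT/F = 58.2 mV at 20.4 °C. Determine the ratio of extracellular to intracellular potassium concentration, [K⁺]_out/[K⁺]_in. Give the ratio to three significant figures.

0.0537

log₁₀([out]/[in]) = E·z/(58.2) = -73.9 × 1 / 58.2 = -1.2698
[out]/[in] = 10^(-1.2698) = 0.05373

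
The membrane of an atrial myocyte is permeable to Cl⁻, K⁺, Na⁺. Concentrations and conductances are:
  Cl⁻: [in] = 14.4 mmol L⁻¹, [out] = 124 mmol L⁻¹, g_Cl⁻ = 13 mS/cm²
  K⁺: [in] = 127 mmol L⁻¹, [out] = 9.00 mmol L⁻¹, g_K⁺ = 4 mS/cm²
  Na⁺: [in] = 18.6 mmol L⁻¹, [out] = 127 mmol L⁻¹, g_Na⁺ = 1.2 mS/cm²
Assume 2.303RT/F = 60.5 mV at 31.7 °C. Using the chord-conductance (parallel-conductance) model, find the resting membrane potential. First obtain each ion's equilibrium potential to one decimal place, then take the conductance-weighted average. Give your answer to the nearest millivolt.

-52 mV

E_Cl⁻ = (60.5/-1)·log₁₀(124/14.4) = -56.6 mV
E_K⁺ = (60.5/1)·log₁₀(9.00/127) = -69.5 mV
E_Na⁺ = (60.5/1)·log₁₀(127/18.6) = 50.5 mV
Vm = (Σ gᵢEᵢ)/(Σ gᵢ) = (13·-56.6 + 4·-69.5 + 1.2·50.5) / (13 + 4 + 1.2)
= -953.20 / 18.2 = -52.37 mV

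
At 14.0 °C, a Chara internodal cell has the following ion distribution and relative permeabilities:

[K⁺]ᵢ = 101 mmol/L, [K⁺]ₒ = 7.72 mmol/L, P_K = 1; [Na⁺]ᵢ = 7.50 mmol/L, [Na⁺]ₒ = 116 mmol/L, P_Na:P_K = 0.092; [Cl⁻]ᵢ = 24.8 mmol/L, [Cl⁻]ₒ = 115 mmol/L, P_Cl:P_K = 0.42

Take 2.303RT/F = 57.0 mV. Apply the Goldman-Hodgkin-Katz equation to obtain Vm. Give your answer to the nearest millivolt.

-41 mV

Vm = 57.0 · log₁₀[(Σ P·[cation]ₒ + Σ P·[anion]ᵢ) / (Σ P·[cation]ᵢ + Σ P·[anion]ₒ)]
Numerator = 1×7.72 + 0.092×116 + 0.42×24.8 = 28.81
Denominator = 1×101 + 0.092×7.50 + 0.42×115 = 150
Vm = 57.0 · log₁₀(0.19207) = 57.0 × (-0.7165) = -40.84 mV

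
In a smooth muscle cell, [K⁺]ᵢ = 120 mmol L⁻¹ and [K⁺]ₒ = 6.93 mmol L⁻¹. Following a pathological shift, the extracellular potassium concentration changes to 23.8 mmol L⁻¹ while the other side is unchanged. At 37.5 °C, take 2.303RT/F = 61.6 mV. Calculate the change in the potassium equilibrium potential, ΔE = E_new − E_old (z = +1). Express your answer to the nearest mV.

33 mV

E_old = (61.6/1)·log₁₀(6.93/120) = -76.29 mV
E_new = (61.6/1)·log₁₀(23.8/120) = -43.28 mV
ΔE = -43.28 − (-76.29) = 33.01 mV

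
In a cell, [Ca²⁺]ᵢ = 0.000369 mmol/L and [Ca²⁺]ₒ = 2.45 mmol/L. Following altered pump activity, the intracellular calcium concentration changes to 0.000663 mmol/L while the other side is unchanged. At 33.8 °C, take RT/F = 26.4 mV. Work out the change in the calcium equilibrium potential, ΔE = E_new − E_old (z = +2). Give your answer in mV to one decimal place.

E_old = (26.4/2)·ln(2.45/0.000369) = 116.17 mV
E_new = (26.4/2)·ln(2.45/0.000663) = 108.44 mV
ΔE = 108.44 − (116.17) = -7.73 mV

-7.7 mV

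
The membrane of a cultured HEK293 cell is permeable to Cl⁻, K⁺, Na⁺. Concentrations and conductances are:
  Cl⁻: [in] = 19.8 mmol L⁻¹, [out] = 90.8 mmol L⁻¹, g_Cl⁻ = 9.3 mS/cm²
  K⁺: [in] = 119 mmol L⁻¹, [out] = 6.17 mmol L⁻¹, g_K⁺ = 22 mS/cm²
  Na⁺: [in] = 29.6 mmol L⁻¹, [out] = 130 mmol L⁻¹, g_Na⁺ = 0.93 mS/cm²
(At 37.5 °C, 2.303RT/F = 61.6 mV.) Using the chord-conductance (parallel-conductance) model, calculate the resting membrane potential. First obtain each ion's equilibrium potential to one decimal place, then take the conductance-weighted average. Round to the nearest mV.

-65 mV

E_Cl⁻ = (61.6/-1)·log₁₀(90.8/19.8) = -40.7 mV
E_K⁺ = (61.6/1)·log₁₀(6.17/119) = -79.2 mV
E_Na⁺ = (61.6/1)·log₁₀(130/29.6) = 39.6 mV
Vm = (Σ gᵢEᵢ)/(Σ gᵢ) = (9.3·-40.7 + 22·-79.2 + 0.93·39.6) / (9.3 + 22 + 0.93)
= -2084.08 / 32.23 = -64.66 mV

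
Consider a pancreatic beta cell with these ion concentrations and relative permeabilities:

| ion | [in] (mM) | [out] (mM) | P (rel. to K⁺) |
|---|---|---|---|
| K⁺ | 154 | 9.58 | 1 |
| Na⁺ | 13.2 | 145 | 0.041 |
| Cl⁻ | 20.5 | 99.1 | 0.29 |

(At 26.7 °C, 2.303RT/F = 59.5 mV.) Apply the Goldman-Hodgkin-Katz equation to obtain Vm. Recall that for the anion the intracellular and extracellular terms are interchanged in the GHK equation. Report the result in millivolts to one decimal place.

-55.4 mV

Vm = 59.5 · log₁₀[(Σ P·[cation]ₒ + Σ P·[anion]ᵢ) / (Σ P·[cation]ᵢ + Σ P·[anion]ₒ)]
Numerator = 1×9.58 + 0.041×145 + 0.29×20.5 = 21.47
Denominator = 1×154 + 0.041×13.2 + 0.29×99.1 = 183.3
Vm = 59.5 · log₁₀(0.11714) = 59.5 × (-0.9313) = -55.41 mV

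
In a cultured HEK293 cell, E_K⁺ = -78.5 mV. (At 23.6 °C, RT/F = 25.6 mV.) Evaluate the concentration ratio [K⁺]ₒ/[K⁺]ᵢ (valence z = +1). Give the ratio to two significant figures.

0.047

ln([out]/[in]) = E·z/(25.6) = -78.5 × 1 / 25.6 = -3.0664
[out]/[in] = e^(-3.0664) = 0.04659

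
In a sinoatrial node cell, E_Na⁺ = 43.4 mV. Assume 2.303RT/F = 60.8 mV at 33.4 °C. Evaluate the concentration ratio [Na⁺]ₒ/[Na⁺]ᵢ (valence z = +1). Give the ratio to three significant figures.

5.17

log₁₀([out]/[in]) = E·z/(60.8) = 43.4 × 1 / 60.8 = 0.7138
[out]/[in] = 10^(0.7138) = 5.174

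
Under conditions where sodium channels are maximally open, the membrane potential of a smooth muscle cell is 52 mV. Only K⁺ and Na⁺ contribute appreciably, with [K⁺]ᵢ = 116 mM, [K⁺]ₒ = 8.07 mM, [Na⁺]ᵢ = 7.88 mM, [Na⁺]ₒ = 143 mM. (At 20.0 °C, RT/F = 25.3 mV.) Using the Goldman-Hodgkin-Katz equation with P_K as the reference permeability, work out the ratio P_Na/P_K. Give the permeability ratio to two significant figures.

11

Let α = P_Na/P_K. GHK: Vm = 25.3·ln[(Kₒ + α·Naₒ)/(Kᵢ + α·Naᵢ)].
e^(Vm/25.3) = e^(52.0/25.3) = 7.8095
So 7.8095·(Kᵢ + α·Naᵢ) = Kₒ + α·Naₒ → α = (7.8095·116.0 − 8.07) / (143.0 − 7.8095·7.88)
α = (905.9 − 8.07) / (143.0 − 61.54) = 897.8/81.46 = 11.02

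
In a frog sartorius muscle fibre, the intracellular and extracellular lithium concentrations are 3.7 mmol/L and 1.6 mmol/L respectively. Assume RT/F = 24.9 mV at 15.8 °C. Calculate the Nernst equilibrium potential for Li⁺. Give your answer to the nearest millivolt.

E = (24.9/z) · ln([Li⁺]_out/[Li⁺]_in) with z = +1.
= (24.9/1) · ln(1.6/3.7) = 24.90 · ln(0.4324)
= 24.90 · (-0.8383) = -20.87 mV

-21 mV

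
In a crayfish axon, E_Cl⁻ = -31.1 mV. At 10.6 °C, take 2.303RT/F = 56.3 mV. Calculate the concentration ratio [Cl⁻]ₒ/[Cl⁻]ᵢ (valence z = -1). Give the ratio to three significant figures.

3.57

log₁₀([out]/[in]) = E·z/(56.3) = -31.1 × -1 / 56.3 = 0.5524
[out]/[in] = 10^(0.5524) = 3.568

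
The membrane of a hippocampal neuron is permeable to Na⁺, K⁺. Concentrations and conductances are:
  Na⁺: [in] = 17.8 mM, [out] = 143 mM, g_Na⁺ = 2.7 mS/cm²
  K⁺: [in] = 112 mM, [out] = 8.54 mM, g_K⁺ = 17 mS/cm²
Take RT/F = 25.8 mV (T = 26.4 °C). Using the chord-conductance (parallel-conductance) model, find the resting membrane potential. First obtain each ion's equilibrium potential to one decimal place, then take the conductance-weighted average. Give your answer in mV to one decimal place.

-49.9 mV

E_Na⁺ = (25.8/1)·ln(143/17.8) = 53.8 mV
E_K⁺ = (25.8/1)·ln(8.54/112) = -66.4 mV
Vm = (Σ gᵢEᵢ)/(Σ gᵢ) = (2.7·53.8 + 17·-66.4) / (2.7 + 17)
= -983.54 / 19.7 = -49.93 mV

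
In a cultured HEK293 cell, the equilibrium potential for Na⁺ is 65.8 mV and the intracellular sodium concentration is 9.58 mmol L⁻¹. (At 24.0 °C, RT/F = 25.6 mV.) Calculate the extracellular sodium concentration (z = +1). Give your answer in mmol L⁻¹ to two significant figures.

Nernst: E = (25.6/1) · ln([out]/[in]), so ln([out]/[in]) = 65.8 × 1 / 25.6 = 2.5703.
[out]/[in] = e^(2.5703) = 13.07.
[out] = 13.07 × 9.58 = 125.2 mmol L⁻¹.

130 mmol L⁻¹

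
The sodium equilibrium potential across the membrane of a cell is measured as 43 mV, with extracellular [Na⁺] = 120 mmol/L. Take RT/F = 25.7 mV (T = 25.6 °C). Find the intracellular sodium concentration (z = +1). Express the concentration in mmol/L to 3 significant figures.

22.5 mmol/L

Nernst: E = (25.7/1) · ln([out]/[in]), so ln([out]/[in]) = 43.0 × 1 / 25.7 = 1.6732.
[out]/[in] = e^(1.6732) = 5.329.
[in] = 120 / 5.329 = 22.52 mmol/L.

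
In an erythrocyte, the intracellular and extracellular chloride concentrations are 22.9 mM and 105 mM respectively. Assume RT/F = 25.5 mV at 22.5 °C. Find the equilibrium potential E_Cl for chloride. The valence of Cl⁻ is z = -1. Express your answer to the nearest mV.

-39 mV

E = (25.5/z) · ln([Cl⁻]_out/[Cl⁻]_in) with z = -1.
For an anion, dividing by z = -1 reverses the sign.
= (25.5/-1) · ln(105/22.9) = -25.50 · ln(4.585)
= -25.50 · (1.5228) = -38.83 mV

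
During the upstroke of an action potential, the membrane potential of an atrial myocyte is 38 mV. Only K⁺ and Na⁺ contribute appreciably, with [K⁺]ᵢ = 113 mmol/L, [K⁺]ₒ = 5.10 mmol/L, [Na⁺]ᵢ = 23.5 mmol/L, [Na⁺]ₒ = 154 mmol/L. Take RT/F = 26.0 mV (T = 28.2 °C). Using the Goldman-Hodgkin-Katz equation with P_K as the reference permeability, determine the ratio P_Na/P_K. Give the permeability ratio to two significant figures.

Let α = P_Na/P_K. GHK: Vm = 26.0·ln[(Kₒ + α·Naₒ)/(Kᵢ + α·Naᵢ)].
e^(Vm/26.0) = e^(38.0/26.0) = 4.3126
So 4.3126·(Kᵢ + α·Naᵢ) = Kₒ + α·Naₒ → α = (4.3126·113.0 − 5.1) / (154.0 − 4.3126·23.5)
α = (487.3 − 5.1) / (154.0 − 101.3) = 482.2/52.65 = 9.158

9.2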